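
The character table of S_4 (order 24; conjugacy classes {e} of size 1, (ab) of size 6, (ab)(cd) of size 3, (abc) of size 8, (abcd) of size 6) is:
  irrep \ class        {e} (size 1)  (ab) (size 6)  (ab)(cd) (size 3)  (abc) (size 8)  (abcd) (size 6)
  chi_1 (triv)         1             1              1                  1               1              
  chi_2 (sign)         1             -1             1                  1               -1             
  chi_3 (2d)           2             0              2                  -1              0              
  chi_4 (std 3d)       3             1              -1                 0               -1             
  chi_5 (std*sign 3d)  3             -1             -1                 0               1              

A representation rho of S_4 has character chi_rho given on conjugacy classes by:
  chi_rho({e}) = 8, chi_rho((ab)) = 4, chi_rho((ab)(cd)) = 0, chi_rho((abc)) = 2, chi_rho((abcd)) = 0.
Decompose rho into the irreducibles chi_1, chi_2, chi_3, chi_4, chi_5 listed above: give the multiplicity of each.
Multiplicities: chi_1: 2, chi_2: 0, chi_3: 0, chi_4: 2, chi_5: 0.

Justification: Use <chi_rho, chi> = (1/|G|) sum_C |C| * chi_rho(C) * conj(chi(C)) with |G| = 24 for each irreducible chi in the table:
  <chi_rho, chi_1> = (1/24)[1*(8)*conj(1) + 6*(4)*conj(1) + 3*(0)*conj(1) + 8*(2)*conj(1) + 6*(0)*conj(1)]
      = (1/24)[(8) + (24) + (0) + (16) + (0)] = 48/24 = 2
  <chi_rho, chi_2> = (1/24)[1*(8)*conj(1) + 6*(4)*conj(-1) + 3*(0)*conj(1) + 8*(2)*conj(1) + 6*(0)*conj(-1)]
      = (1/24)[(8) + (-24) + (0) + (16) + (0)] = 0/24 = 0
  <chi_rho, chi_3> = (1/24)[1*(8)*conj(2) + 6*(4)*conj(0) + 3*(0)*conj(2) + 8*(2)*conj(-1) + 6*(0)*conj(0)]
      = (1/24)[(16) + (0) + (0) + (-16) + (0)] = 0/24 = 0
  <chi_rho, chi_4> = (1/24)[1*(8)*conj(3) + 6*(4)*conj(1) + 3*(0)*conj(-1) + 8*(2)*conj(0) + 6*(0)*conj(-1)]
      = (1/24)[(24) + (24) + (0) + (0) + (0)] = 48/24 = 2
  <chi_rho, chi_5> = (1/24)[1*(8)*conj(3) + 6*(4)*conj(-1) + 3*(0)*conj(-1) + 8*(2)*conj(0) + 6*(0)*conj(1)]
      = (1/24)[(24) + (-24) + (0) + (0) + (0)] = 0/24 = 0
Dimension check: dim(rho) = sum (mult * dim) = 2*1 + 0*1 + 0*2 + 2*3 + 0*3 = 8 = chi_rho(e) = 8.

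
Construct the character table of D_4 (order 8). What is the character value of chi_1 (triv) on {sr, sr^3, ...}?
Conjugacy classes: {e} of size 1, {r^2} of size 1, {r^1, r^3} of size 2, {s, sr^2, ...} of size 2, {sr, sr^3, ...} of size 2.
Character table:
  irrep \ class              {e} (size 1)  {r^2} (size 1)  {r^1, r^3} (size 2)  {s, sr^2, ...} (size 2)  {sr, sr^3, ...} (size 2)
  chi_1 (triv)               1             1               1                    1                        1                       
  chi_2 (sign: r->1, s->-1)  1             1               1                    -1                       -1                      
  chi_3 (r->-1, s->1)        1             1               -1                   1                        -1                      
  chi_4 (r->-1, s->-1)       1             1               -1                   -1                       1                       
  chi_5 (2d, j=1)            2             -2              0                    0                        0                       

Spot check: chi_1 (triv) on {sr, sr^3, ...} = 1.

Details: D_4 has order 2*4 = 8 with 5 conjugacy classes, hence 5 irreducibles. Sum of squared dims 1 + 1 + 1 + 1 + 4 = 8 = |G|. Linear characters come from the abelianisation; the 2-dimensional irreps have character r^k -> 2*cos(2*pi*j*k/4), reflections -> 0.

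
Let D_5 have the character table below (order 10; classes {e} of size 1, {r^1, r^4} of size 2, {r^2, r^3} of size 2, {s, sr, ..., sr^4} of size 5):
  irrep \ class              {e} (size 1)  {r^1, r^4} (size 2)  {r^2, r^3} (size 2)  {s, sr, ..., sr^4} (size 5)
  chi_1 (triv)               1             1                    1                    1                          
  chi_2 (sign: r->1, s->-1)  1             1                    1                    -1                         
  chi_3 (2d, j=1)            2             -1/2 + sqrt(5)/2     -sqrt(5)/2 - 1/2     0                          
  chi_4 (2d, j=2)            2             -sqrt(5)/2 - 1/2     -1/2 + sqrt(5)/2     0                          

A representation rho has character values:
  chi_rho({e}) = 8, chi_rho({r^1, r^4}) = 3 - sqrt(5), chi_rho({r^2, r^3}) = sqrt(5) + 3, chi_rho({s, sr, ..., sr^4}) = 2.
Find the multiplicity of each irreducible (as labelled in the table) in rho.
Multiplicities: chi_1: 3, chi_2: 1, chi_3: 0, chi_4: 2.

Working: Use <chi_rho, chi> = (1/|G|) sum_C |C| * chi_rho(C) * conj(chi(C)) with |G| = 10 for each irreducible chi in the table:
  <chi_rho, chi_1> = (1/10)[1*(8)*conj(1) + 2*(3 - sqrt(5))*conj(1) + 2*(sqrt(5) + 3)*conj(1) + 5*(2)*conj(1)]
      = (1/10)[(8) + (6 - 2*sqrt(5)) + (2*sqrt(5) + 6) + (10)] = 30/10 = 3
  <chi_rho, chi_2> = (1/10)[1*(8)*conj(1) + 2*(3 - sqrt(5))*conj(1) + 2*(sqrt(5) + 3)*conj(1) + 5*(2)*conj(-1)]
      = (1/10)[(8) + (6 - 2*sqrt(5)) + (2*sqrt(5) + 6) + (-10)] = 10/10 = 1
  <chi_rho, chi_3> = (1/10)[1*(8)*conj(2) + 2*(3 - sqrt(5))*conj(-1/2 + sqrt(5)/2) + 2*(sqrt(5) + 3)*conj(-sqrt(5)/2 - 1/2) + 5*(2)*conj(0)]
      = (1/10)[(16) + (-8 + 4*sqrt(5)) + (-4*sqrt(5) - 8) + (0)] = 0/10 = 0
  <chi_rho, chi_4> = (1/10)[1*(8)*conj(2) + 2*(3 - sqrt(5))*conj(-sqrt(5)/2 - 1/2) + 2*(sqrt(5) + 3)*conj(-1/2 + sqrt(5)/2) + 5*(2)*conj(0)]
      = (1/10)[(16) + (2 - 2*sqrt(5)) + (2 + 2*sqrt(5)) + (0)] = 20/10 = 2
Dimension check: dim(rho) = sum (mult * dim) = 3*1 + 1*1 + 0*2 + 2*2 = 8 = chi_rho(e) = 8.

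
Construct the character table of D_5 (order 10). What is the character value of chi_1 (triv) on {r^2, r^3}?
Conjugacy classes: {e} of size 1, {r^1, r^4} of size 2, {r^2, r^3} of size 2, {s, sr, ..., sr^4} of size 5.
Character table:
  irrep \ class              {e} (size 1)  {r^1, r^4} (size 2)  {r^2, r^3} (size 2)  {s, sr, ..., sr^4} (size 5)
  chi_1 (triv)               1             1                    1                    1                          
  chi_2 (sign: r->1, s->-1)  1             1                    1                    -1                         
  chi_3 (2d, j=1)            2             -1/2 + sqrt(5)/2     -sqrt(5)/2 - 1/2     0                          
  chi_4 (2d, j=2)            2             -sqrt(5)/2 - 1/2     -1/2 + sqrt(5)/2     0                          

Spot check: chi_1 (triv) on {r^2, r^3} = 1.

Justification: D_5 has order 2*5 = 10 with 4 conjugacy classes, hence 4 irreducibles. Sum of squared dims 1 + 1 + 4 + 4 = 10 = |G|. Linear characters come from the abelianisation; the 2-dimensional irreps have character r^k -> 2*cos(2*pi*j*k/5), reflections -> 0.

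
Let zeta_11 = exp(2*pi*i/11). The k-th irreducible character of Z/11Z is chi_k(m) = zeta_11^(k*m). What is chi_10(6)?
chi_10(6) = zeta_11^60 = exp(10*I*pi/11)

Working: chi_10(6) = zeta_11^(10*6) = zeta_11^60. Since zeta_11^11 = 1, this equals zeta_11^5 = exp(2*pi*i*5/11) = exp(10*I*pi/11).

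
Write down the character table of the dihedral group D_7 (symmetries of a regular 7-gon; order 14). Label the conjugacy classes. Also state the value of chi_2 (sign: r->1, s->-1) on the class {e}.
Conjugacy classes: {e} of size 1, {r^1, r^6} of size 2, {r^2, r^5} of size 2, {r^3, r^4} of size 2, {s, sr, ..., sr^6} of size 7.
Character table:
  irrep \ class              {e} (size 1)  {r^1, r^6} (size 2)  {r^2, r^5} (size 2)  {r^3, r^4} (size 2)  {s, sr, ..., sr^6} (size 7)
  chi_1 (triv)               1             1                    1                    1                    1                          
  chi_2 (sign: r->1, s->-1)  1             1                    1                    1                    -1                         
  chi_3 (2d, j=1)            2             2*cos(2*pi/7)        -2*cos(3*pi/7)       -2*cos(pi/7)         0                          
  chi_4 (2d, j=2)            2             -2*cos(3*pi/7)       -2*cos(pi/7)         2*cos(2*pi/7)        0                          
  chi_5 (2d, j=3)            2             -2*cos(pi/7)         2*cos(2*pi/7)        -2*cos(3*pi/7)       0                          

Spot check: chi_2 (sign: r->1, s->-1) on {e} = 1.

Details: D_7 has order 2*7 = 14 with 5 conjugacy classes, hence 5 irreducibles. Sum of squared dims 1 + 1 + 4 + 4 + 4 = 14 = |G|. Linear characters come from the abelianisation; the 2-dimensional irreps have character r^k -> 2*cos(2*pi*j*k/7), reflections -> 0.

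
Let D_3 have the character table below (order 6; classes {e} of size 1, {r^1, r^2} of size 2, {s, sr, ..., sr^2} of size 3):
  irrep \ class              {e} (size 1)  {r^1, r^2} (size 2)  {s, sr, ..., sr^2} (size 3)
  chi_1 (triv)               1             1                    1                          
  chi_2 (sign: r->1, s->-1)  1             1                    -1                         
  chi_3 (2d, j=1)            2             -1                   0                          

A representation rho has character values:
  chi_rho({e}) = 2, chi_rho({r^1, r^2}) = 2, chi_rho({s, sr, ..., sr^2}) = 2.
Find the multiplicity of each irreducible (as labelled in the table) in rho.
Multiplicities: chi_1: 2, chi_2: 0, chi_3: 0.

Details: Use <chi_rho, chi> = (1/|G|) sum_C |C| * chi_rho(C) * conj(chi(C)) with |G| = 6 for each irreducible chi in the table:
  <chi_rho, chi_1> = (1/6)[1*(2)*conj(1) + 2*(2)*conj(1) + 3*(2)*conj(1)]
      = (1/6)[(2) + (4) + (6)] = 12/6 = 2
  <chi_rho, chi_2> = (1/6)[1*(2)*conj(1) + 2*(2)*conj(1) + 3*(2)*conj(-1)]
      = (1/6)[(2) + (4) + (-6)] = 0/6 = 0
  <chi_rho, chi_3> = (1/6)[1*(2)*conj(2) + 2*(2)*conj(-1) + 3*(2)*conj(0)]
      = (1/6)[(4) + (-4) + (0)] = 0/6 = 0
Dimension check: dim(rho) = sum (mult * dim) = 2*1 + 0*1 + 0*2 = 2 = chi_rho(e) = 2.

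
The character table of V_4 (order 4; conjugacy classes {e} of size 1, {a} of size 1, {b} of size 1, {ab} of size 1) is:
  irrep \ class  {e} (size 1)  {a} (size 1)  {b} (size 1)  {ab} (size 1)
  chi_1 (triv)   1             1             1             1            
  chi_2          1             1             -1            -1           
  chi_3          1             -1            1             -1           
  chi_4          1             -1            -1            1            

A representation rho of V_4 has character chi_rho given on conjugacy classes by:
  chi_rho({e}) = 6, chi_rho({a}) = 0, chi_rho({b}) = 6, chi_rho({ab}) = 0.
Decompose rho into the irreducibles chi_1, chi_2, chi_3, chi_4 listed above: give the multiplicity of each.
Multiplicities: chi_1: 3, chi_2: 0, chi_3: 3, chi_4: 0.

Working: Use <chi_rho, chi> = (1/|G|) sum_C |C| * chi_rho(C) * conj(chi(C)) with |G| = 4 for each irreducible chi in the table:
  <chi_rho, chi_1> = (1/4)[1*(6)*conj(1) + 1*(0)*conj(1) + 1*(6)*conj(1) + 1*(0)*conj(1)]
      = (1/4)[(6) + (0) + (6) + (0)] = 12/4 = 3
  <chi_rho, chi_2> = (1/4)[1*(6)*conj(1) + 1*(0)*conj(1) + 1*(6)*conj(-1) + 1*(0)*conj(-1)]
      = (1/4)[(6) + (0) + (-6) + (0)] = 0/4 = 0
  <chi_rho, chi_3> = (1/4)[1*(6)*conj(1) + 1*(0)*conj(-1) + 1*(6)*conj(1) + 1*(0)*conj(-1)]
      = (1/4)[(6) + (0) + (6) + (0)] = 12/4 = 3
  <chi_rho, chi_4> = (1/4)[1*(6)*conj(1) + 1*(0)*conj(-1) + 1*(6)*conj(-1) + 1*(0)*conj(1)]
      = (1/4)[(6) + (0) + (-6) + (0)] = 0/4 = 0
Dimension check: dim(rho) = sum (mult * dim) = 3*1 + 0*1 + 3*1 + 0*1 = 6 = chi_rho(e) = 6.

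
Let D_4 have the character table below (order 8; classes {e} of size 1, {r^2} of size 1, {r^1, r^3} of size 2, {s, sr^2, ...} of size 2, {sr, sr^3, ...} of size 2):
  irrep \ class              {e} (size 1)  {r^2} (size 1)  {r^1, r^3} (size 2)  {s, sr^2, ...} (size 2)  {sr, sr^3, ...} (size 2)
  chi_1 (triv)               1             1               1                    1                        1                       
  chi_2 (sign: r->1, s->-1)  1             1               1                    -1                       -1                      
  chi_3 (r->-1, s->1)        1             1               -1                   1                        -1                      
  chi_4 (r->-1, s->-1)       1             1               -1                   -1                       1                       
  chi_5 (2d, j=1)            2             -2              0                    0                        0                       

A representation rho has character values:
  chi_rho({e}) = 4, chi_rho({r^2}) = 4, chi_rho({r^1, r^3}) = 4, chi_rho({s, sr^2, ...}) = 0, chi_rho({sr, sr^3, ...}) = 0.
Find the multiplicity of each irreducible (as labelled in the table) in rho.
Multiplicities: chi_1: 2, chi_2: 2, chi_3: 0, chi_4: 0, chi_5: 0.

Proof sketch: Use <chi_rho, chi> = (1/|G|) sum_C |C| * chi_rho(C) * conj(chi(C)) with |G| = 8 for each irreducible chi in the table:
  <chi_rho, chi_1> = (1/8)[1*(4)*conj(1) + 1*(4)*conj(1) + 2*(4)*conj(1) + 2*(0)*conj(1) + 2*(0)*conj(1)]
      = (1/8)[(4) + (4) + (8) + (0) + (0)] = 16/8 = 2
  <chi_rho, chi_2> = (1/8)[1*(4)*conj(1) + 1*(4)*conj(1) + 2*(4)*conj(1) + 2*(0)*conj(-1) + 2*(0)*conj(-1)]
      = (1/8)[(4) + (4) + (8) + (0) + (0)] = 16/8 = 2
  <chi_rho, chi_3> = (1/8)[1*(4)*conj(1) + 1*(4)*conj(1) + 2*(4)*conj(-1) + 2*(0)*conj(1) + 2*(0)*conj(-1)]
      = (1/8)[(4) + (4) + (-8) + (0) + (0)] = 0/8 = 0
  <chi_rho, chi_4> = (1/8)[1*(4)*conj(1) + 1*(4)*conj(1) + 2*(4)*conj(-1) + 2*(0)*conj(-1) + 2*(0)*conj(1)]
      = (1/8)[(4) + (4) + (-8) + (0) + (0)] = 0/8 = 0
  <chi_rho, chi_5> = (1/8)[1*(4)*conj(2) + 1*(4)*conj(-2) + 2*(4)*conj(0) + 2*(0)*conj(0) + 2*(0)*conj(0)]
      = (1/8)[(8) + (-8) + (0) + (0) + (0)] = 0/8 = 0
Dimension check: dim(rho) = sum (mult * dim) = 2*1 + 2*1 + 0*1 + 0*1 + 0*2 = 4 = chi_rho(e) = 4.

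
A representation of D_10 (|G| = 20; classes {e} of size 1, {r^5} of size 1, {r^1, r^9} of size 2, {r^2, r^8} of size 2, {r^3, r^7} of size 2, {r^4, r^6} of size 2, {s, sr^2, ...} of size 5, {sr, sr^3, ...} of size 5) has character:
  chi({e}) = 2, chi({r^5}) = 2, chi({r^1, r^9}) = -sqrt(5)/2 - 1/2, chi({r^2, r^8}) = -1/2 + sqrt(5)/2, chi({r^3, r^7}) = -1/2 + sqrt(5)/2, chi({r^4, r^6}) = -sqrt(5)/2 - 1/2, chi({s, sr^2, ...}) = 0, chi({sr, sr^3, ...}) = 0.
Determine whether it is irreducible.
Irreducible: <chi, chi> = 1.

Justification: <chi, chi> = (1/|G|) sum_C |C| * |chi(C)|^2 = (1/20)[1*|2|^2 + 1*|2|^2 + 2*|-sqrt(5)/2 - 1/2|^2 + 2*|-1/2 + sqrt(5)/2|^2 + 2*|-1/2 + sqrt(5)/2|^2 + 2*|-sqrt(5)/2 - 1/2|^2 + 5*|0|^2 + 5*|0|^2]
  = (1/20)[(4) + (4) + (sqrt(5) + 3) + (3 - sqrt(5)) + (3 - sqrt(5)) + (sqrt(5) + 3) + (0) + (0)] = 20/20 = 1.
A character is irreducible iff <chi, chi> = 1, so this representation is irreducible.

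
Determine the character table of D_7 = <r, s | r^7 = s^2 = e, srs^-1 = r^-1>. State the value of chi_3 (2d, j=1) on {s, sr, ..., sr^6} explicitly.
Conjugacy classes: {e} of size 1, {r^1, r^6} of size 2, {r^2, r^5} of size 2, {r^3, r^4} of size 2, {s, sr, ..., sr^6} of size 7.
Character table:
  irrep \ class              {e} (size 1)  {r^1, r^6} (size 2)  {r^2, r^5} (size 2)  {r^3, r^4} (size 2)  {s, sr, ..., sr^6} (size 7)
  chi_1 (triv)               1             1                    1                    1                    1                          
  chi_2 (sign: r->1, s->-1)  1             1                    1                    1                    -1                         
  chi_3 (2d, j=1)            2             2*cos(2*pi/7)        -2*cos(3*pi/7)       -2*cos(pi/7)         0                          
  chi_4 (2d, j=2)            2             -2*cos(3*pi/7)       -2*cos(pi/7)         2*cos(2*pi/7)        0                          
  chi_5 (2d, j=3)            2             -2*cos(pi/7)         2*cos(2*pi/7)        -2*cos(3*pi/7)       0                          

Spot check: chi_3 (2d, j=1) on {s, sr, ..., sr^6} = 0.

Explanation: D_7 has order 2*7 = 14 with 5 conjugacy classes, hence 5 irreducibles. Sum of squared dims 1 + 1 + 4 + 4 + 4 = 14 = |G|. Linear characters come from the abelianisation; the 2-dimensional irreps have character r^k -> 2*cos(2*pi*j*k/7), reflections -> 0.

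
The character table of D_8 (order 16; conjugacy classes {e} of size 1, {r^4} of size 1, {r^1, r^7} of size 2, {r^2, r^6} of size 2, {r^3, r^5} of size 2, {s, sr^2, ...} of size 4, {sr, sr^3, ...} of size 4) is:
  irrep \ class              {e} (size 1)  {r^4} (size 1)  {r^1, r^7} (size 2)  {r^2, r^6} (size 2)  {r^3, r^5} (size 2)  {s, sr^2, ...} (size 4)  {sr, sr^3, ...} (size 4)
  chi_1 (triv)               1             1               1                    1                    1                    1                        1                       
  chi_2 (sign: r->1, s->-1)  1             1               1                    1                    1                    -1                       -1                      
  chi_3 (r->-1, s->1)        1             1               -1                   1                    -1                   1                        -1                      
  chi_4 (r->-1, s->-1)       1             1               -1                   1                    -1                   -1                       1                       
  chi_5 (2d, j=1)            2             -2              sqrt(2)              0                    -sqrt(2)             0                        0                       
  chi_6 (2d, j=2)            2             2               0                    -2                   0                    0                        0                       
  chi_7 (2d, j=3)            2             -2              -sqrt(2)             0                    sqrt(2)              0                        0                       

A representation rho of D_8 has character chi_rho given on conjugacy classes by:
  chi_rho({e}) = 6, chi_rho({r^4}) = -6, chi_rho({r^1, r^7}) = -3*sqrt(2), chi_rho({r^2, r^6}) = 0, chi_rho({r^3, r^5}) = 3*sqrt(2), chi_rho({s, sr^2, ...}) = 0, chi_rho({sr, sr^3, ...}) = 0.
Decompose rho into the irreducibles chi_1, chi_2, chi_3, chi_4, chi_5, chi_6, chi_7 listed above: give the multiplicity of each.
Multiplicities: chi_1: 0, chi_2: 0, chi_3: 0, chi_4: 0, chi_5: 0, chi_6: 0, chi_7: 3.

Use <chi_rho, chi> = (1/|G|) sum_C |C| * chi_rho(C) * conj(chi(C)) with |G| = 16 for each irreducible chi in the table:
  <chi_rho, chi_1> = (1/16)[1*(6)*conj(1) + 1*(-6)*conj(1) + 2*(-3*sqrt(2))*conj(1) + 2*(0)*conj(1) + 2*(3*sqrt(2))*conj(1) + 4*(0)*conj(1) + 4*(0)*conj(1)]
      = (1/16)[(6) + (-6) + (-6*sqrt(2)) + (0) + (6*sqrt(2)) + (0) + (0)] = 0/16 = 0
  <chi_rho, chi_2> = (1/16)[1*(6)*conj(1) + 1*(-6)*conj(1) + 2*(-3*sqrt(2))*conj(1) + 2*(0)*conj(1) + 2*(3*sqrt(2))*conj(1) + 4*(0)*conj(-1) + 4*(0)*conj(-1)]
      = (1/16)[(6) + (-6) + (-6*sqrt(2)) + (0) + (6*sqrt(2)) + (0) + (0)] = 0/16 = 0
  <chi_rho, chi_3> = (1/16)[1*(6)*conj(1) + 1*(-6)*conj(1) + 2*(-3*sqrt(2))*conj(-1) + 2*(0)*conj(1) + 2*(3*sqrt(2))*conj(-1) + 4*(0)*conj(1) + 4*(0)*conj(-1)]
      = (1/16)[(6) + (-6) + (6*sqrt(2)) + (0) + (-6*sqrt(2)) + (0) + (0)] = 0/16 = 0
  <chi_rho, chi_4> = (1/16)[1*(6)*conj(1) + 1*(-6)*conj(1) + 2*(-3*sqrt(2))*conj(-1) + 2*(0)*conj(1) + 2*(3*sqrt(2))*conj(-1) + 4*(0)*conj(-1) + 4*(0)*conj(1)]
      = (1/16)[(6) + (-6) + (6*sqrt(2)) + (0) + (-6*sqrt(2)) + (0) + (0)] = 0/16 = 0
  <chi_rho, chi_5> = (1/16)[1*(6)*conj(2) + 1*(-6)*conj(-2) + 2*(-3*sqrt(2))*conj(sqrt(2)) + 2*(0)*conj(0) + 2*(3*sqrt(2))*conj(-sqrt(2)) + 4*(0)*conj(0) + 4*(0)*conj(0)]
      = (1/16)[(12) + (12) + (-12) + (0) + (-12) + (0) + (0)] = 0/16 = 0
  <chi_rho, chi_6> = (1/16)[1*(6)*conj(2) + 1*(-6)*conj(2) + 2*(-3*sqrt(2))*conj(0) + 2*(0)*conj(-2) + 2*(3*sqrt(2))*conj(0) + 4*(0)*conj(0) + 4*(0)*conj(0)]
      = (1/16)[(12) + (-12) + (0) + (0) + (0) + (0) + (0)] = 0/16 = 0
  <chi_rho, chi_7> = (1/16)[1*(6)*conj(2) + 1*(-6)*conj(-2) + 2*(-3*sqrt(2))*conj(-sqrt(2)) + 2*(0)*conj(0) + 2*(3*sqrt(2))*conj(sqrt(2)) + 4*(0)*conj(0) + 4*(0)*conj(0)]
      = (1/16)[(12) + (12) + (12) + (0) + (12) + (0) + (0)] = 48/16 = 3
Dimension check: dim(rho) = sum (mult * dim) = 0*1 + 0*1 + 0*1 + 0*1 + 0*2 + 0*2 + 3*2 = 6 = chi_rho(e) = 6.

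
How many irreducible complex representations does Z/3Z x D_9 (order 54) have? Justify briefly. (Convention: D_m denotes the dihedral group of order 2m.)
18

Derivation: The number of irreducible complex representations of a finite group equals its number of conjugacy classes. For a direct product, #classes(G x H) = #classes(G) * #classes(H). Z/3Z has 3 classes (abelian), D_9 has 6 classes, so 3 * 6 = 18, so Z/3Z x D_9 (order 54) has exactly 18 irreducible complex representations.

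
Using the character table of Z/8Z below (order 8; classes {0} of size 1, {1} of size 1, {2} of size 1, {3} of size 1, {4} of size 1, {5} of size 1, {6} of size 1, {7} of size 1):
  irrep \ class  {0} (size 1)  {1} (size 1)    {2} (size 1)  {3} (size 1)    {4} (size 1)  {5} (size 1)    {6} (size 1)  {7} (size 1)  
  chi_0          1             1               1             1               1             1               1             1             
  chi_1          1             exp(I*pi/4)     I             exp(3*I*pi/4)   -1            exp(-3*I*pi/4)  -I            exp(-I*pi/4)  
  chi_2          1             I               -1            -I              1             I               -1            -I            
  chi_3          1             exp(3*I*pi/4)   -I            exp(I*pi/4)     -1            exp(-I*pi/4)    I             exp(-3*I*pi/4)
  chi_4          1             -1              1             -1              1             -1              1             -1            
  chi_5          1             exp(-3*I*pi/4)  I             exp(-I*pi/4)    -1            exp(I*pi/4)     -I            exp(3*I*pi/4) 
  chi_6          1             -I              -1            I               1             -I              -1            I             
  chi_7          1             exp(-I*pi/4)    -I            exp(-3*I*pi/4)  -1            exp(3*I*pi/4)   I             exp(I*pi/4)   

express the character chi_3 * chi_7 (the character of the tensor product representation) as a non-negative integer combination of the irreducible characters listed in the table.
chi_3 tensor chi_7 = chi_2 (all other irreducibles have multiplicity 0).

Explanation: The character of a tensor product is the pointwise product (chi_3 * chi_7)(C) = chi_3(C) * chi_7(C):
  {0}: (1)*(1), {1}: (exp(3*I*pi/4))*(exp(-I*pi/4)), {2}: (-I)*(-I), {3}: (exp(I*pi/4))*(exp(-3*I*pi/4)), {4}: (-1)*(-1), {5}: (exp(-I*pi/4))*(exp(3*I*pi/4)), {6}: (I)*(I), {7}: (exp(-3*I*pi/4))*(exp(I*pi/4))
so (chi_3 * chi_7) takes values
  {0} -> 1, {1} -> I, {2} -> -1, {3} -> -I, {4} -> 1, {5} -> I, {6} -> -1, {7} -> -I.
Now take the inner product of this character with each irreducible chi from the table, <chi_3*chi_7, chi> = (1/8) sum_C |C| (chi_3*chi_7)(C) conj(chi(C)):
  <chi_3*chi_7, chi_0> = (1/8)[1*(1)*conj(1) + 1*(I)*conj(1) + 1*(-1)*conj(1) + 1*(-I)*conj(1) + 1*(1)*conj(1) + 1*(I)*conj(1) + 1*(-1)*conj(1) + 1*(-I)*conj(1)]
      = (1/8)[(1) + (I) + (-1) + (-I) + (1) + (I) + (-1) + (-I)] = 0/8 = 0
  <chi_3*chi_7, chi_1> = (1/8)[1*(1)*conj(1) + 1*(I)*conj(exp(I*pi/4)) + 1*(-1)*conj(I) + 1*(-I)*conj(exp(3*I*pi/4)) + 1*(1)*conj(-1) + 1*(I)*conj(exp(-3*I*pi/4)) + 1*(-1)*conj(-I) + 1*(-I)*conj(exp(-I*pi/4))]
      = (1/8)[(1) + (exp(I*pi/4)) + (I) + (-exp(-I*pi/4)) + (-1) + (exp(-3*I*pi/4)) + (-I) + (-exp(3*I*pi/4))] = 0/8 = 0
  <chi_3*chi_7, chi_2> = (1/8)[1*(1)*conj(1) + 1*(I)*conj(I) + 1*(-1)*conj(-1) + 1*(-I)*conj(-I) + 1*(1)*conj(1) + 1*(I)*conj(I) + 1*(-1)*conj(-1) + 1*(-I)*conj(-I)]
      = (1/8)[(1) + (1) + (1) + (1) + (1) + (1) + (1) + (1)] = 8/8 = 1
  <chi_3*chi_7, chi_3> = (1/8)[1*(1)*conj(1) + 1*(I)*conj(exp(3*I*pi/4)) + 1*(-1)*conj(-I) + 1*(-I)*conj(exp(I*pi/4)) + 1*(1)*conj(-1) + 1*(I)*conj(exp(-I*pi/4)) + 1*(-1)*conj(I) + 1*(-I)*conj(exp(-3*I*pi/4))]
      = (1/8)[(1) + (exp(-I*pi/4)) + (-I) + (-exp(I*pi/4)) + (-1) + (exp(3*I*pi/4)) + (I) + (-exp(-3*I*pi/4))] = 0/8 = 0
  <chi_3*chi_7, chi_4> = (1/8)[1*(1)*conj(1) + 1*(I)*conj(-1) + 1*(-1)*conj(1) + 1*(-I)*conj(-1) + 1*(1)*conj(1) + 1*(I)*conj(-1) + 1*(-1)*conj(1) + 1*(-I)*conj(-1)]
      = (1/8)[(1) + (-I) + (-1) + (I) + (1) + (-I) + (-1) + (I)] = 0/8 = 0
  <chi_3*chi_7, chi_5> = (1/8)[1*(1)*conj(1) + 1*(I)*conj(exp(-3*I*pi/4)) + 1*(-1)*conj(I) + 1*(-I)*conj(exp(-I*pi/4)) + 1*(1)*conj(-1) + 1*(I)*conj(exp(I*pi/4)) + 1*(-1)*conj(-I) + 1*(-I)*conj(exp(3*I*pi/4))]
      = (1/8)[(1) + (exp(-3*I*pi/4)) + (I) + (-exp(3*I*pi/4)) + (-1) + (exp(I*pi/4)) + (-I) + (-exp(-I*pi/4))] = 0/8 = 0
  <chi_3*chi_7, chi_6> = (1/8)[1*(1)*conj(1) + 1*(I)*conj(-I) + 1*(-1)*conj(-1) + 1*(-I)*conj(I) + 1*(1)*conj(1) + 1*(I)*conj(-I) + 1*(-1)*conj(-1) + 1*(-I)*conj(I)]
      = (1/8)[(1) + (-1) + (1) + (-1) + (1) + (-1) + (1) + (-1)] = 0/8 = 0
  <chi_3*chi_7, chi_7> = (1/8)[1*(1)*conj(1) + 1*(I)*conj(exp(-I*pi/4)) + 1*(-1)*conj(-I) + 1*(-I)*conj(exp(-3*I*pi/4)) + 1*(1)*conj(-1) + 1*(I)*conj(exp(3*I*pi/4)) + 1*(-1)*conj(I) + 1*(-I)*conj(exp(I*pi/4))]
      = (1/8)[(1) + (exp(3*I*pi/4)) + (-I) + (-exp(-3*I*pi/4)) + (-1) + (exp(-I*pi/4)) + (I) + (-exp(I*pi/4))] = 0/8 = 0
(Exp terms are combined using exp(i*s)*conj(exp(i*t)) = exp(i*(s-t)), and sums of them are collapsed using the identity that for every m > 1 the m distinct m-th roots of unity sum to 0, e.g. 1 + exp(2*I*pi/3) + exp(-2*I*pi/3) = 0.)
Hence the multiplicities are chi_2: 1. Dimension check: dim(chi_3)*dim(chi_7) = 1*1 = 1 and sum (mult * dim) = 1*1 = 1.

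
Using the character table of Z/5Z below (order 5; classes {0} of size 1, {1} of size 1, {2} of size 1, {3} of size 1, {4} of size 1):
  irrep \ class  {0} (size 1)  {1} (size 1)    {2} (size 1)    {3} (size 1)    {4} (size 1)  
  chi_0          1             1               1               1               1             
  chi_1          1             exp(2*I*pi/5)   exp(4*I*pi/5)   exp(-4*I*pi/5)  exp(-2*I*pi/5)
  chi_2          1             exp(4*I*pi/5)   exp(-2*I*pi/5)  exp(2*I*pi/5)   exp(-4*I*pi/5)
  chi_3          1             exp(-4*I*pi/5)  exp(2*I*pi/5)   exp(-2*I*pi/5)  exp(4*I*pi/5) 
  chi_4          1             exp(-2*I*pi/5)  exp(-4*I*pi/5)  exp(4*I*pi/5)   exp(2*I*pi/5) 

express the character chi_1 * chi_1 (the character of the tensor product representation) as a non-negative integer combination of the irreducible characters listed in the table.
chi_1 tensor chi_1 = chi_2 (all other irreducibles have multiplicity 0).

Why: The character of a tensor product is the pointwise product (chi_1 * chi_1)(C) = chi_1(C) * chi_1(C):
  {0}: (1)*(1), {1}: (exp(2*I*pi/5))*(exp(2*I*pi/5)), {2}: (exp(4*I*pi/5))*(exp(4*I*pi/5)), {3}: (exp(-4*I*pi/5))*(exp(-4*I*pi/5)), {4}: (exp(-2*I*pi/5))*(exp(-2*I*pi/5))
so (chi_1 * chi_1) takes values
  {0} -> 1, {1} -> exp(4*I*pi/5), {2} -> exp(-2*I*pi/5), {3} -> exp(2*I*pi/5), {4} -> exp(-4*I*pi/5).
Now take the inner product of this character with each irreducible chi from the table, <chi_1*chi_1, chi> = (1/5) sum_C |C| (chi_1*chi_1)(C) conj(chi(C)):
  <chi_1*chi_1, chi_0> = (1/5)[1*(1)*conj(1) + 1*(exp(4*I*pi/5))*conj(1) + 1*(exp(-2*I*pi/5))*conj(1) + 1*(exp(2*I*pi/5))*conj(1) + 1*(exp(-4*I*pi/5))*conj(1)]
      = (1/5)[(1) + (exp(4*I*pi/5)) + (exp(-2*I*pi/5)) + (exp(2*I*pi/5)) + (exp(-4*I*pi/5))] = 0/5 = 0
  <chi_1*chi_1, chi_1> = (1/5)[1*(1)*conj(1) + 1*(exp(4*I*pi/5))*conj(exp(2*I*pi/5)) + 1*(exp(-2*I*pi/5))*conj(exp(4*I*pi/5)) + 1*(exp(2*I*pi/5))*conj(exp(-4*I*pi/5)) + 1*(exp(-4*I*pi/5))*conj(exp(-2*I*pi/5))]
      = (1/5)[(1) + (exp(2*I*pi/5)) + (exp(4*I*pi/5)) + (exp(-4*I*pi/5)) + (exp(-2*I*pi/5))] = 0/5 = 0
  <chi_1*chi_1, chi_2> = (1/5)[1*(1)*conj(1) + 1*(exp(4*I*pi/5))*conj(exp(4*I*pi/5)) + 1*(exp(-2*I*pi/5))*conj(exp(-2*I*pi/5)) + 1*(exp(2*I*pi/5))*conj(exp(2*I*pi/5)) + 1*(exp(-4*I*pi/5))*conj(exp(-4*I*pi/5))]
      = (1/5)[(1) + (1) + (1) + (1) + (1)] = 5/5 = 1
  <chi_1*chi_1, chi_3> = (1/5)[1*(1)*conj(1) + 1*(exp(4*I*pi/5))*conj(exp(-4*I*pi/5)) + 1*(exp(-2*I*pi/5))*conj(exp(2*I*pi/5)) + 1*(exp(2*I*pi/5))*conj(exp(-2*I*pi/5)) + 1*(exp(-4*I*pi/5))*conj(exp(4*I*pi/5))]
      = (1/5)[(1) + (exp(-2*I*pi/5)) + (exp(-4*I*pi/5)) + (exp(4*I*pi/5)) + (exp(2*I*pi/5))] = 0/5 = 0
  <chi_1*chi_1, chi_4> = (1/5)[1*(1)*conj(1) + 1*(exp(4*I*pi/5))*conj(exp(-2*I*pi/5)) + 1*(exp(-2*I*pi/5))*conj(exp(-4*I*pi/5)) + 1*(exp(2*I*pi/5))*conj(exp(4*I*pi/5)) + 1*(exp(-4*I*pi/5))*conj(exp(2*I*pi/5))]
      = (1/5)[(1) + (exp(-4*I*pi/5)) + (exp(2*I*pi/5)) + (exp(-2*I*pi/5)) + (exp(4*I*pi/5))] = 0/5 = 0
(Exp terms are combined using exp(i*s)*conj(exp(i*t)) = exp(i*(s-t)), and sums of them are collapsed using the identity that for every m > 1 the m distinct m-th roots of unity sum to 0, e.g. 1 + exp(2*I*pi/3) + exp(-2*I*pi/3) = 0.)
Hence the multiplicities are chi_2: 1. Dimension check: dim(chi_1)*dim(chi_1) = 1*1 = 1 and sum (mult * dim) = 1*1 = 1.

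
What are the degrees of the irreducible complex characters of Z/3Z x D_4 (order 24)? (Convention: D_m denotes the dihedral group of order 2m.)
Dimensions: 1, 1, 1, 1, 1, 1, 1, 1, 1, 1, 1, 1, 2, 2, 2

Solution. There are 15 irreducibles (= number of conjugacy classes). Their dimensions d_i satisfy sum d_i^2 = |G| = 24: 1 + 1 + 1 + 1 + 1 + 1 + 1 + 1 + 1 + 1 + 1 + 1 + 4 + 4 + 4 = 24. (For the product with Z/3Z: each of the 3 1-dim characters of Z/3Z tensors with each irrep of D_4, giving 3 copies of each D_4-dimension.)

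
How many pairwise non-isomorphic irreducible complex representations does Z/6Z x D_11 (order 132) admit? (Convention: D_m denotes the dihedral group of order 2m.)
42

Proof sketch: The number of irreducible complex representations of a finite group equals its number of conjugacy classes. For a direct product, #classes(G x H) = #classes(G) * #classes(H). Z/6Z has 6 classes (abelian), D_11 has 7 classes, so 6 * 7 = 42, so Z/6Z x D_11 (order 132) has exactly 42 irreducible complex representations.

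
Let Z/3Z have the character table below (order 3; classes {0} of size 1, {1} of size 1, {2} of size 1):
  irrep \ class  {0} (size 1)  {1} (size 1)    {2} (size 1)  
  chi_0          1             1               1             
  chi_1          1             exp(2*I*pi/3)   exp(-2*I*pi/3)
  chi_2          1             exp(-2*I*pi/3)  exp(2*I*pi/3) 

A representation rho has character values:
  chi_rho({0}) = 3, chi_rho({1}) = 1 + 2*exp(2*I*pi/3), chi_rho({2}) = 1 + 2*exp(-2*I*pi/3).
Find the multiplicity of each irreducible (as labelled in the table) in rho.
Multiplicities: chi_0: 1, chi_1: 2, chi_2: 0.

Reasoning: Use <chi_rho, chi> = (1/|G|) sum_C |C| * chi_rho(C) * conj(chi(C)) with |G| = 3 for each irreducible chi in the table:
  <chi_rho, chi_0> = (1/3)[1*(3)*conj(1) + 1*(1 + 2*exp(2*I*pi/3))*conj(1) + 1*(1 + 2*exp(-2*I*pi/3))*conj(1)]
      = (1/3)[(3) + (1 + 2*exp(2*I*pi/3)) + (1 + 2*exp(-2*I*pi/3))] = 3/3 = 1
  <chi_rho, chi_1> = (1/3)[1*(3)*conj(1) + 1*(1 + 2*exp(2*I*pi/3))*conj(exp(2*I*pi/3)) + 1*(1 + 2*exp(-2*I*pi/3))*conj(exp(-2*I*pi/3))]
      = (1/3)[(3) + (2 + exp(-2*I*pi/3)) + (2 + exp(2*I*pi/3))] = 6/3 = 2
  <chi_rho, chi_2> = (1/3)[1*(3)*conj(1) + 1*(1 + 2*exp(2*I*pi/3))*conj(exp(-2*I*pi/3)) + 1*(1 + 2*exp(-2*I*pi/3))*conj(exp(2*I*pi/3))]
      = (1/3)[(3) + (2*exp(-2*I*pi/3) + exp(2*I*pi/3)) + (exp(-2*I*pi/3) + 2*exp(2*I*pi/3))] = 0/3 = 0
(Exp terms are combined using exp(i*s)*conj(exp(i*t)) = exp(i*(s-t)), and sums of them are collapsed using the identity that for every m > 1 the m distinct m-th roots of unity sum to 0, e.g. 1 + exp(2*I*pi/3) + exp(-2*I*pi/3) = 0.)
Dimension check: dim(rho) = sum (mult * dim) = 1*1 + 2*1 + 0*1 = 3 = chi_rho(e) = 3.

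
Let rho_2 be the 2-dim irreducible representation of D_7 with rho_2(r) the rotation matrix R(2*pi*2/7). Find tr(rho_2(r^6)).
chi_{rho_2}(r^6) = 2*cos(2*pi*2*6/7) = -2*cos(3*pi/7)

Solution. rho_2(r^6) is rotation by angle 2*pi*2*6/7, whose trace is 2*cos(2*pi*2*6/7) = -2*cos(3*pi/7).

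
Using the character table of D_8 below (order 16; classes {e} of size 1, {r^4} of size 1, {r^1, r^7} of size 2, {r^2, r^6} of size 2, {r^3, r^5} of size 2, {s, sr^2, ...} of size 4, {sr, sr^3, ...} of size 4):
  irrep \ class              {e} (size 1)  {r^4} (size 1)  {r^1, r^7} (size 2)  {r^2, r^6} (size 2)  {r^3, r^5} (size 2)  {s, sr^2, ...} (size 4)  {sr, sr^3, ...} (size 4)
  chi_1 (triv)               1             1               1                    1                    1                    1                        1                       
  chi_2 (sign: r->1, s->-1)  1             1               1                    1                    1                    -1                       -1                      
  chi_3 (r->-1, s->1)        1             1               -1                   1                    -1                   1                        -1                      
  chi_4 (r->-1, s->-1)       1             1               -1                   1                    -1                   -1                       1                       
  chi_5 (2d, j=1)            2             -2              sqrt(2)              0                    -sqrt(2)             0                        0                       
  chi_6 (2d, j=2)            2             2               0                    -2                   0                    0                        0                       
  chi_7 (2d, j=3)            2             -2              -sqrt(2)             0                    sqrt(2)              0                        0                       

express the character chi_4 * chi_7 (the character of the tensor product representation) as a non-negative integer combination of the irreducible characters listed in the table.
chi_4 tensor chi_7 = chi_5 (all other irreducibles have multiplicity 0).

Working: The character of a tensor product is the pointwise product (chi_4 * chi_7)(C) = chi_4(C) * chi_7(C):
  {e}: (1)*(2), {r^4}: (1)*(-2), {r^1, r^7}: (-1)*(-sqrt(2)), {r^2, r^6}: (1)*(0), {r^3, r^5}: (-1)*(sqrt(2)), {s, sr^2, ...}: (-1)*(0), {sr, sr^3, ...}: (1)*(0)
so (chi_4 * chi_7) takes values
  {e} -> 2, {r^4} -> -2, {r^1, r^7} -> sqrt(2), {r^2, r^6} -> 0, {r^3, r^5} -> -sqrt(2), {s, sr^2, ...} -> 0, {sr, sr^3, ...} -> 0.
Now take the inner product of this character with each irreducible chi from the table, <chi_4*chi_7, chi> = (1/16) sum_C |C| (chi_4*chi_7)(C) conj(chi(C)):
  <chi_4*chi_7, chi_1> = (1/16)[1*(2)*conj(1) + 1*(-2)*conj(1) + 2*(sqrt(2))*conj(1) + 2*(0)*conj(1) + 2*(-sqrt(2))*conj(1) + 4*(0)*conj(1) + 4*(0)*conj(1)]
      = (1/16)[(2) + (-2) + (2*sqrt(2)) + (0) + (-2*sqrt(2)) + (0) + (0)] = 0/16 = 0
  <chi_4*chi_7, chi_2> = (1/16)[1*(2)*conj(1) + 1*(-2)*conj(1) + 2*(sqrt(2))*conj(1) + 2*(0)*conj(1) + 2*(-sqrt(2))*conj(1) + 4*(0)*conj(-1) + 4*(0)*conj(-1)]
      = (1/16)[(2) + (-2) + (2*sqrt(2)) + (0) + (-2*sqrt(2)) + (0) + (0)] = 0/16 = 0
  <chi_4*chi_7, chi_3> = (1/16)[1*(2)*conj(1) + 1*(-2)*conj(1) + 2*(sqrt(2))*conj(-1) + 2*(0)*conj(1) + 2*(-sqrt(2))*conj(-1) + 4*(0)*conj(1) + 4*(0)*conj(-1)]
      = (1/16)[(2) + (-2) + (-2*sqrt(2)) + (0) + (2*sqrt(2)) + (0) + (0)] = 0/16 = 0
  <chi_4*chi_7, chi_4> = (1/16)[1*(2)*conj(1) + 1*(-2)*conj(1) + 2*(sqrt(2))*conj(-1) + 2*(0)*conj(1) + 2*(-sqrt(2))*conj(-1) + 4*(0)*conj(-1) + 4*(0)*conj(1)]
      = (1/16)[(2) + (-2) + (-2*sqrt(2)) + (0) + (2*sqrt(2)) + (0) + (0)] = 0/16 = 0
  <chi_4*chi_7, chi_5> = (1/16)[1*(2)*conj(2) + 1*(-2)*conj(-2) + 2*(sqrt(2))*conj(sqrt(2)) + 2*(0)*conj(0) + 2*(-sqrt(2))*conj(-sqrt(2)) + 4*(0)*conj(0) + 4*(0)*conj(0)]
      = (1/16)[(4) + (4) + (4) + (0) + (4) + (0) + (0)] = 16/16 = 1
  <chi_4*chi_7, chi_6> = (1/16)[1*(2)*conj(2) + 1*(-2)*conj(2) + 2*(sqrt(2))*conj(0) + 2*(0)*conj(-2) + 2*(-sqrt(2))*conj(0) + 4*(0)*conj(0) + 4*(0)*conj(0)]
      = (1/16)[(4) + (-4) + (0) + (0) + (0) + (0) + (0)] = 0/16 = 0
  <chi_4*chi_7, chi_7> = (1/16)[1*(2)*conj(2) + 1*(-2)*conj(-2) + 2*(sqrt(2))*conj(-sqrt(2)) + 2*(0)*conj(0) + 2*(-sqrt(2))*conj(sqrt(2)) + 4*(0)*conj(0) + 4*(0)*conj(0)]
      = (1/16)[(4) + (4) + (-4) + (0) + (-4) + (0) + (0)] = 0/16 = 0
Hence the multiplicities are chi_5: 1. Dimension check: dim(chi_4)*dim(chi_7) = 1*2 = 2 and sum (mult * dim) = 1*2 = 2.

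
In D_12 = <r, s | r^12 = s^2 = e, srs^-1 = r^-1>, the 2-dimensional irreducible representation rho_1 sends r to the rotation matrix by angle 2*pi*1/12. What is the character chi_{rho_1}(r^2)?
chi_{rho_1}(r^2) = 2*cos(2*pi*1*2/12) = 1

Working: rho_1(r^2) is rotation by angle 2*pi*1*2/12, whose trace is 2*cos(2*pi*1*2/12) = 1.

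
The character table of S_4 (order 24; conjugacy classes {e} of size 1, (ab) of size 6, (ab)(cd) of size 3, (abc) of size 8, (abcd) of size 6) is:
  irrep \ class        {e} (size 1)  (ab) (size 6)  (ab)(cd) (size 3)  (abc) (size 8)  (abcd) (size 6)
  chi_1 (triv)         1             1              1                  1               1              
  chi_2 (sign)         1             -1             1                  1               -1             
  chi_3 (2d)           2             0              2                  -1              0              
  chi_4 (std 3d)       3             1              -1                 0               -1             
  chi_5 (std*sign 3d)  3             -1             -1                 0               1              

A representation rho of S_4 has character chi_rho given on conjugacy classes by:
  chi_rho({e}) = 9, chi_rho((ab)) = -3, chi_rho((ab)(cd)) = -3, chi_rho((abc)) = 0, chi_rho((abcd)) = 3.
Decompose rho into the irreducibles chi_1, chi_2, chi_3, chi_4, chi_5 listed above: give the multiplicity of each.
Multiplicities: chi_1: 0, chi_2: 0, chi_3: 0, chi_4: 0, chi_5: 3.

Solution. Use <chi_rho, chi> = (1/|G|) sum_C |C| * chi_rho(C) * conj(chi(C)) with |G| = 24 for each irreducible chi in the table:
  <chi_rho, chi_1> = (1/24)[1*(9)*conj(1) + 6*(-3)*conj(1) + 3*(-3)*conj(1) + 8*(0)*conj(1) + 6*(3)*conj(1)]
      = (1/24)[(9) + (-18) + (-9) + (0) + (18)] = 0/24 = 0
  <chi_rho, chi_2> = (1/24)[1*(9)*conj(1) + 6*(-3)*conj(-1) + 3*(-3)*conj(1) + 8*(0)*conj(1) + 6*(3)*conj(-1)]
      = (1/24)[(9) + (18) + (-9) + (0) + (-18)] = 0/24 = 0
  <chi_rho, chi_3> = (1/24)[1*(9)*conj(2) + 6*(-3)*conj(0) + 3*(-3)*conj(2) + 8*(0)*conj(-1) + 6*(3)*conj(0)]
      = (1/24)[(18) + (0) + (-18) + (0) + (0)] = 0/24 = 0
  <chi_rho, chi_4> = (1/24)[1*(9)*conj(3) + 6*(-3)*conj(1) + 3*(-3)*conj(-1) + 8*(0)*conj(0) + 6*(3)*conj(-1)]
      = (1/24)[(27) + (-18) + (9) + (0) + (-18)] = 0/24 = 0
  <chi_rho, chi_5> = (1/24)[1*(9)*conj(3) + 6*(-3)*conj(-1) + 3*(-3)*conj(-1) + 8*(0)*conj(0) + 6*(3)*conj(1)]
      = (1/24)[(27) + (18) + (9) + (0) + (18)] = 72/24 = 3
Dimension check: dim(rho) = sum (mult * dim) = 0*1 + 0*1 + 0*2 + 0*3 + 3*3 = 9 = chi_rho(e) = 9.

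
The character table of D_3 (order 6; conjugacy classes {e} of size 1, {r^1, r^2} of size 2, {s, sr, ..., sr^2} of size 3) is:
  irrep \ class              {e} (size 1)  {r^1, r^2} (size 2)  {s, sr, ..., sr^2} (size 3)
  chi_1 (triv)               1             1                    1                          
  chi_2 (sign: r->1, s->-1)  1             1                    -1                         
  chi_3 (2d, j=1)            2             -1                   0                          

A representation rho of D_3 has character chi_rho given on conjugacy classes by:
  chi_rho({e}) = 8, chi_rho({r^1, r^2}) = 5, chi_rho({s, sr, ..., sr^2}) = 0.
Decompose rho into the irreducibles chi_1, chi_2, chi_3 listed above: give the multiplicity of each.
Multiplicities: chi_1: 3, chi_2: 3, chi_3: 1.

Solution. Use <chi_rho, chi> = (1/|G|) sum_C |C| * chi_rho(C) * conj(chi(C)) with |G| = 6 for each irreducible chi in the table:
  <chi_rho, chi_1> = (1/6)[1*(8)*conj(1) + 2*(5)*conj(1) + 3*(0)*conj(1)]
      = (1/6)[(8) + (10) + (0)] = 18/6 = 3
  <chi_rho, chi_2> = (1/6)[1*(8)*conj(1) + 2*(5)*conj(1) + 3*(0)*conj(-1)]
      = (1/6)[(8) + (10) + (0)] = 18/6 = 3
  <chi_rho, chi_3> = (1/6)[1*(8)*conj(2) + 2*(5)*conj(-1) + 3*(0)*conj(0)]
      = (1/6)[(16) + (-10) + (0)] = 6/6 = 1
Dimension check: dim(rho) = sum (mult * dim) = 3*1 + 3*1 + 1*2 = 8 = chi_rho(e) = 8.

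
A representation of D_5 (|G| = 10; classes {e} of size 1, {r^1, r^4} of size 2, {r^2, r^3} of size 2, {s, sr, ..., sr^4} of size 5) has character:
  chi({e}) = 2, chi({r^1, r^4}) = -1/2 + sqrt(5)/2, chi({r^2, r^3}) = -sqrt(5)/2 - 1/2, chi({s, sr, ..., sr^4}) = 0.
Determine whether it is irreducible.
Irreducible: <chi, chi> = 1.

Why: <chi, chi> = (1/|G|) sum_C |C| * |chi(C)|^2 = (1/10)[1*|2|^2 + 2*|-1/2 + sqrt(5)/2|^2 + 2*|-sqrt(5)/2 - 1/2|^2 + 5*|0|^2]
  = (1/10)[(4) + (3 - sqrt(5)) + (sqrt(5) + 3) + (0)] = 10/10 = 1.
A character is irreducible iff <chi, chi> = 1, so this representation is irreducible.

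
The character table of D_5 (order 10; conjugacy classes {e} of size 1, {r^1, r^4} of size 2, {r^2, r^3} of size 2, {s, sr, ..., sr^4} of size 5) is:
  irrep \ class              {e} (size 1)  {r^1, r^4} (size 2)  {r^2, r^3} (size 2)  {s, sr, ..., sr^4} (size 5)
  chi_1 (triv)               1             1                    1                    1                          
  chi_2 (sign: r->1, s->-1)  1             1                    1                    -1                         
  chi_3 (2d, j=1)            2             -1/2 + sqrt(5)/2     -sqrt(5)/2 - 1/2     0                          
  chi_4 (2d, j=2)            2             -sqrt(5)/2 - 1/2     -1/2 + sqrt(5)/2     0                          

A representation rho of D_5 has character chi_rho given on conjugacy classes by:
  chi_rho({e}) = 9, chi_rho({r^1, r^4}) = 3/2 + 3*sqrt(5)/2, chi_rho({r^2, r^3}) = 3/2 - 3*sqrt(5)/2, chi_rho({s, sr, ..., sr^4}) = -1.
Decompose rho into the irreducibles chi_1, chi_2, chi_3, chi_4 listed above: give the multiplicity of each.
Multiplicities: chi_1: 1, chi_2: 2, chi_3: 3, chi_4: 0.

Working: Use <chi_rho, chi> = (1/|G|) sum_C |C| * chi_rho(C) * conj(chi(C)) with |G| = 10 for each irreducible chi in the table:
  <chi_rho, chi_1> = (1/10)[1*(9)*conj(1) + 2*(3/2 + 3*sqrt(5)/2)*conj(1) + 2*(3/2 - 3*sqrt(5)/2)*conj(1) + 5*(-1)*conj(1)]
      = (1/10)[(9) + (3 + 3*sqrt(5)) + (3 - 3*sqrt(5)) + (-5)] = 10/10 = 1
  <chi_rho, chi_2> = (1/10)[1*(9)*conj(1) + 2*(3/2 + 3*sqrt(5)/2)*conj(1) + 2*(3/2 - 3*sqrt(5)/2)*conj(1) + 5*(-1)*conj(-1)]
      = (1/10)[(9) + (3 + 3*sqrt(5)) + (3 - 3*sqrt(5)) + (5)] = 20/10 = 2
  <chi_rho, chi_3> = (1/10)[1*(9)*conj(2) + 2*(3/2 + 3*sqrt(5)/2)*conj(-1/2 + sqrt(5)/2) + 2*(3/2 - 3*sqrt(5)/2)*conj(-sqrt(5)/2 - 1/2) + 5*(-1)*conj(0)]
      = (1/10)[(18) + (6) + (6) + (0)] = 30/10 = 3
  <chi_rho, chi_4> = (1/10)[1*(9)*conj(2) + 2*(3/2 + 3*sqrt(5)/2)*conj(-sqrt(5)/2 - 1/2) + 2*(3/2 - 3*sqrt(5)/2)*conj(-1/2 + sqrt(5)/2) + 5*(-1)*conj(0)]
      = (1/10)[(18) + (-9 - 3*sqrt(5)) + (-9 + 3*sqrt(5)) + (0)] = 0/10 = 0
Dimension check: dim(rho) = sum (mult * dim) = 1*1 + 2*1 + 3*2 + 0*2 = 9 = chi_rho(e) = 9.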